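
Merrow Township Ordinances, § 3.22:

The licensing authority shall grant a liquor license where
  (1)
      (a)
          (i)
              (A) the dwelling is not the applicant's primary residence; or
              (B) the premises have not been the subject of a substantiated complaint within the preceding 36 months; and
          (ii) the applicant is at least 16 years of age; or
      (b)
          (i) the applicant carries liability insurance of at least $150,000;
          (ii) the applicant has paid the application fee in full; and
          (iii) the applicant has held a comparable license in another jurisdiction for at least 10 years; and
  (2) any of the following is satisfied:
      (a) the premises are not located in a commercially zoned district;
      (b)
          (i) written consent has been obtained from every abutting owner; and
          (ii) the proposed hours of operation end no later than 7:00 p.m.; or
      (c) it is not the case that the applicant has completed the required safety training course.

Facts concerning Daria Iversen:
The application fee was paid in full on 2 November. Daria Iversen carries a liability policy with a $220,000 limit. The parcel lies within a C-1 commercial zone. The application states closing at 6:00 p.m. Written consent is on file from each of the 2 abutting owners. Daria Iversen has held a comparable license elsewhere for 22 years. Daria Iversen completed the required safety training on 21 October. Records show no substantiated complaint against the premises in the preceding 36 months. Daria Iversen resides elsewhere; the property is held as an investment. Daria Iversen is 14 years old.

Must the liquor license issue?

(A) not (primary residence) — satisfied.
(B) no complaint in 36 mo. — met.
(i) = T OR T = true.
(ii) age ≥ 16 — fails.
(a) = T AND F = false.
(i) insurance ≥ $150,000 — met.
(ii) fee paid — met.
(iii) prior license ≥ 10 yr — satisfied.
(b) = T AND T AND T = true.
(1): F OR T → true.
(a) not (commercially zoned) — fails.
(i) all abutters consent — holds.
(ii) closes by 7 p.m. — satisfied.
(b): T AND T → true.
(c) not (safety training) — fails.
So (2) is satisfied (F OR T OR F).
So Overall is satisfied (T AND T).

Yes — granted.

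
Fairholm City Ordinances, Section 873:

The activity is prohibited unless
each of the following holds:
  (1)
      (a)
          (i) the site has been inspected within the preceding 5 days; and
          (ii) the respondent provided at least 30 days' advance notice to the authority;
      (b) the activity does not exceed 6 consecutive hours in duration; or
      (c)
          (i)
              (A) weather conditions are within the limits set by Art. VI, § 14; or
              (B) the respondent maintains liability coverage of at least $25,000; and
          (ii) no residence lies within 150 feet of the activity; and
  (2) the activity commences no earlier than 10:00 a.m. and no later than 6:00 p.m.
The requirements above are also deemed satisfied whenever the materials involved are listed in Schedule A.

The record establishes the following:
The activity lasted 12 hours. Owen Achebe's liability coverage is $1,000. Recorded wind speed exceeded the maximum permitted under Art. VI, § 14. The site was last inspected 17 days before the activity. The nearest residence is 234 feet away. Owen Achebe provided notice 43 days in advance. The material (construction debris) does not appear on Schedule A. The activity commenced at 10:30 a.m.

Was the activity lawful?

(i) site inspected — not satisfied.
(ii) ≥30 days' notice — met.
So (a) is not satisfied (F AND T).
(b) ≤ 6 hrs duration — not satisfied.
(A) weather ok — not satisfied.
(B) coverage ≥ $25,000 — not satisfied.
(i): F OR F → false.
(ii) no residence in 150 ft — holds.
(c) = F AND T = false.
(1) = F OR F OR F = false.
(2) start within hours — holds.
So Overall is not satisfied (F AND T).
Exception (Schedule A material) — not satisfied.
Result: main false OR exception false → false.

No — unlawful.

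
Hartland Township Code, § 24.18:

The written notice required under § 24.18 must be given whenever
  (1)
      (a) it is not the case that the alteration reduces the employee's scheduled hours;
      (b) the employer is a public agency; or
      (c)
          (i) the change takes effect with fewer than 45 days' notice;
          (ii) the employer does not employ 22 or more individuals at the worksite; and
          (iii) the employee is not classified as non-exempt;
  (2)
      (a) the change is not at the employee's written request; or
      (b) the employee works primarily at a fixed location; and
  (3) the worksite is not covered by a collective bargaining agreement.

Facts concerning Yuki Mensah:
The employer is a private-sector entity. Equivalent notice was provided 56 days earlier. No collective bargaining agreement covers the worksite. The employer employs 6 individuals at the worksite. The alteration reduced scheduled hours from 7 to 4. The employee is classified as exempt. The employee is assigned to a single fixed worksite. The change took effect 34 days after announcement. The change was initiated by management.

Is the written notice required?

Yes — required.

(a) not (hours reduced) — fails.
(b) public agency — fails.
(i) < 45 days' notice — met.
(ii) not (≥ 22 at site) — holds.
(iii) not (non-exempt) — holds.
(c): T AND T AND T → true.
So (1) is satisfied (F OR F OR T).
(a) not employee-requested — met.
(b) fixed location — holds.
(2) = T OR T = true.
(3) no CBA — satisfied.
So Overall is satisfied (T AND T AND T).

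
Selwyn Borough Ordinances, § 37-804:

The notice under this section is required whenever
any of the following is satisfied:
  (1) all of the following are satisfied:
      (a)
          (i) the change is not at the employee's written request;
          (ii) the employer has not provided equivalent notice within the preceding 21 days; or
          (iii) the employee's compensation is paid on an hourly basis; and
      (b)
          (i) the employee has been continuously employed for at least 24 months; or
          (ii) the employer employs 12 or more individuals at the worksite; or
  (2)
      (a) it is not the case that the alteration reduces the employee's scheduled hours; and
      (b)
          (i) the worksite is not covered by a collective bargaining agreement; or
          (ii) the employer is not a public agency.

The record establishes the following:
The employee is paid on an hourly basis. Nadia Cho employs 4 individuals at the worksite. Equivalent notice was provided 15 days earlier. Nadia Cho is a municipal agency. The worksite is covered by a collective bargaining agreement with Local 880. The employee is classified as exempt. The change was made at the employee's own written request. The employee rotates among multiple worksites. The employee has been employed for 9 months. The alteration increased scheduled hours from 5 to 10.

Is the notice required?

(i) not employee-requested — fails.
(ii) no recent notice — not met.
(iii) hourly-paid — holds.
So (a) is satisfied (F OR F OR T).
(i) tenure ≥ 24 mo. — not met.
(ii) ≥ 12 at site — fails.
(b): F OR F → false.
So (1) is not satisfied (T AND F).
(a) not (hours reduced) — met.
(i) no CBA — not met.
(ii) not (public agency) — fails.
So (b) is not satisfied (F OR F).
So (2) is not satisfied (T AND F).
Overall: F OR F → false.

No — not required.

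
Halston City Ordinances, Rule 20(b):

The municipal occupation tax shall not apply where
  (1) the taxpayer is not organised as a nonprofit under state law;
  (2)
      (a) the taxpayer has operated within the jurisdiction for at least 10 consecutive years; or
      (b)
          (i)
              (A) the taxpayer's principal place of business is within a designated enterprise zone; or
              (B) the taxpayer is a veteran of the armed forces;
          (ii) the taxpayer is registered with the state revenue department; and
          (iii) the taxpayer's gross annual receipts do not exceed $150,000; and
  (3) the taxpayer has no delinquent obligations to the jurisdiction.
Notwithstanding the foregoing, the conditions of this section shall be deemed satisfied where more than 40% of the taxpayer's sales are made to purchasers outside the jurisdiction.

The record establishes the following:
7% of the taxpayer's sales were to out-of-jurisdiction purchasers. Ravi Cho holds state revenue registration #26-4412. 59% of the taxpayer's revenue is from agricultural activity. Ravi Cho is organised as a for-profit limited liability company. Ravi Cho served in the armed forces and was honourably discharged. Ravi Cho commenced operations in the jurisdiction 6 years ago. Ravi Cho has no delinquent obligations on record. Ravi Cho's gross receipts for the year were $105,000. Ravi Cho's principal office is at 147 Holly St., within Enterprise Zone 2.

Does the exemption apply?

(1) not (nonprofit) — met.
(a) ≥ 10 yrs in jurisdiction — not met.
(A) in enterprise zone — met.
(B) veteran — holds.
(i): T OR T → true.
(ii) state-registered — holds.
(iii) receipts ≤ $150,000 — holds.
(b): T AND T AND T → true.
So (2) is satisfied (F OR T).
(3) no delinquency — met.
Overall: T AND T AND T → true.
Exception (>40% out-of-jur. sales) — not satisfied.
Result: main true OR exception false → true.

Yes — exempt.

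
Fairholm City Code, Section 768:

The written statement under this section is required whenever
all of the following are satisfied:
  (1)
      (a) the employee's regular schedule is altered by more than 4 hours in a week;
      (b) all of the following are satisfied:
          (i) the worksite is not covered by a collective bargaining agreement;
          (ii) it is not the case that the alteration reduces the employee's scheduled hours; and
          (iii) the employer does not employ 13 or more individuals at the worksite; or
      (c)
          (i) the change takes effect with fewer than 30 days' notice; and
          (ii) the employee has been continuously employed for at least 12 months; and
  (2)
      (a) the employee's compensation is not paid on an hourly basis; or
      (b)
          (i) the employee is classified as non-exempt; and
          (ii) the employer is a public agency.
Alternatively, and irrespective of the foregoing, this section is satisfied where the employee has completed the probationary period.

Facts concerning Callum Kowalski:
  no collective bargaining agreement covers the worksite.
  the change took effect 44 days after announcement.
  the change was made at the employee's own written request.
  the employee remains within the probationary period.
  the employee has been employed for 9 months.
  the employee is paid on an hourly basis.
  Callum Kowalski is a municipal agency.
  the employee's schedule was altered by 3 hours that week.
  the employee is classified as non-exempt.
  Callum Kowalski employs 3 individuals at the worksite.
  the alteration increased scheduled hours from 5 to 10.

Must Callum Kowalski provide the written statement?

(a) schedule shift > 4h — not met.
(i) no CBA — satisfied.
(ii) not (hours reduced) — satisfied.
(iii) not (≥ 13 at site) — satisfied.
So (b) is satisfied (T AND T AND T).
(i) < 30 days' notice — not met.
(ii) tenure ≥ 12 mo. — not met.
So (c) is not satisfied (F AND F).
(1): F OR T OR F → true.
(a) not (hourly-paid) — not satisfied.
(i) non-exempt — met.
(ii) public agency — satisfied.
(b) = T AND T = true.
(2): F OR T → true.
So Overall is satisfied (T AND T).
Exception (past probation) — not satisfied.
Result: main true OR exception false → true.

Yes — required.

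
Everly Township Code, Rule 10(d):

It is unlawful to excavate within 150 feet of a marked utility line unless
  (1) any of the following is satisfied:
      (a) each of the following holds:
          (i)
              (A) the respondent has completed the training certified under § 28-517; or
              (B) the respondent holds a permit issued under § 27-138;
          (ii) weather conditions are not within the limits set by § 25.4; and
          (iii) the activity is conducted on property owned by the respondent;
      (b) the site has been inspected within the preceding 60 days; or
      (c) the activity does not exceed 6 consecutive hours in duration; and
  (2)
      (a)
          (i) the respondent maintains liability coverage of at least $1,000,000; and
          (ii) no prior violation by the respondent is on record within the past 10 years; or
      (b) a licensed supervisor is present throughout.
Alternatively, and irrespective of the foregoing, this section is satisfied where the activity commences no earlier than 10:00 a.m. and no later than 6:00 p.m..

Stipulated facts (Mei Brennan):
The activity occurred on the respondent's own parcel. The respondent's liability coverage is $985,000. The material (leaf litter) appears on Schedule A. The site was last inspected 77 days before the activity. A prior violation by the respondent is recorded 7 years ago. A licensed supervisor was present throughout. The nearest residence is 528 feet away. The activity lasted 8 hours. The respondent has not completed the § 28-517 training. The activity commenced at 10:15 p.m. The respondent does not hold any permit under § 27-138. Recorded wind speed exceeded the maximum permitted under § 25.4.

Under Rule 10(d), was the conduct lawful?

(A) training certified — not satisfied.
(B) holds permit — not met.
(i): F OR F → false.
(ii) not (weather ok) — met.
(iii) own property — satisfied.
(a) = F AND T AND T = false.
(b) site inspected — fails.
(c) ≤ 6 hrs duration — fails.
(1): F OR F OR F → false.
(i) coverage ≥ $1,000,000 — fails.
(ii) no prior violation — not satisfied.
So (a) is not satisfied (F AND F).
(b) supervisor present — holds.
(2) = F OR T = true.
Overall = F AND T = false.
Exception (start within hours) — not satisfied.
Result: main false OR exception false → false.

No — unlawful.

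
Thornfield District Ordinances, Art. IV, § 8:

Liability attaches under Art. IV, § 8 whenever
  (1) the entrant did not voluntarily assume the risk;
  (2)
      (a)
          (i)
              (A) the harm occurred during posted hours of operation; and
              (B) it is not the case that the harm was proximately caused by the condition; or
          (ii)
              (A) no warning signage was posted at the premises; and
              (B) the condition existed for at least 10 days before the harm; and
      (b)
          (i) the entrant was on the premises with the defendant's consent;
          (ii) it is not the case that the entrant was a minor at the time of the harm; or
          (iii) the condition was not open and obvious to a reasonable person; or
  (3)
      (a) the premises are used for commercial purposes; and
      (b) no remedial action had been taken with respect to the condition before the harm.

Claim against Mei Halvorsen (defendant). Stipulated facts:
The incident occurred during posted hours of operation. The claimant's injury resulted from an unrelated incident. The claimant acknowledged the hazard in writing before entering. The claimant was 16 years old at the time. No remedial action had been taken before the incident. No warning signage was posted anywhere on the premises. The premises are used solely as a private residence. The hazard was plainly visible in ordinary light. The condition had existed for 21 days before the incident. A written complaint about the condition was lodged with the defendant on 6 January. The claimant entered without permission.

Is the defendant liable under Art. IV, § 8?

No — not liable.

(1) no assumed risk — not satisfied.
(A) during posted hours — holds.
(B) not (proximate cause) — satisfied.
(i) = T AND T = true.
(A) no signage posted — holds.
(B) condition ≥10 days old — holds.
(ii) = T AND T = true.
(a): T OR T → true.
(i) consent to enter — fails.
(ii) not (entrant a minor) — not met.
(iii) not open/obvious — fails.
(b): F OR F OR F → false.
(2): T AND F → false.
(a) commercial use — fails.
(b) no remedial action — holds.
(3) = F AND T = false.
Overall = F OR F OR F = false.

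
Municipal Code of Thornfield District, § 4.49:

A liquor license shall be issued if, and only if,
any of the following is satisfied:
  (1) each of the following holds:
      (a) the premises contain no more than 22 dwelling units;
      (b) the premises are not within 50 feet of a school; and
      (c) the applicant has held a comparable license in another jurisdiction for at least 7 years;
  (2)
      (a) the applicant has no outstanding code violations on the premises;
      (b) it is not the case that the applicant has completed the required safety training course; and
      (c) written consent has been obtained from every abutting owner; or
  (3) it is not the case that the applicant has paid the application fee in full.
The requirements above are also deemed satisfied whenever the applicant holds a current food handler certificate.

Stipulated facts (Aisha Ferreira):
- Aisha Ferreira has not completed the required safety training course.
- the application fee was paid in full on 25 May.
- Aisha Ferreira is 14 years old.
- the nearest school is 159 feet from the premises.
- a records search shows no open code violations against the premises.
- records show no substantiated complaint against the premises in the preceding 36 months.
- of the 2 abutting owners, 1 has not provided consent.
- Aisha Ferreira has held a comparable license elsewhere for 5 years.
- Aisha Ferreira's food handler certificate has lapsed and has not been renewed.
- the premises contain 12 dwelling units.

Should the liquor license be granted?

(a) ≤ 22 units — holds.
(b) ≥50 ft from school — satisfied.
(c) prior license ≥ 7 yr — not met.
(1) = T AND T AND F = false.
(a) no code violations — satisfied.
(b) not (safety training) — met.
(c) all abutters consent — not met.
So (2) is not satisfied (T AND T AND F).
(3) not (fee paid) — not met.
Overall: F OR F OR F → false.
Exception (food handler cert.) — not satisfied.
Result: main false OR exception false → false.

No — denied.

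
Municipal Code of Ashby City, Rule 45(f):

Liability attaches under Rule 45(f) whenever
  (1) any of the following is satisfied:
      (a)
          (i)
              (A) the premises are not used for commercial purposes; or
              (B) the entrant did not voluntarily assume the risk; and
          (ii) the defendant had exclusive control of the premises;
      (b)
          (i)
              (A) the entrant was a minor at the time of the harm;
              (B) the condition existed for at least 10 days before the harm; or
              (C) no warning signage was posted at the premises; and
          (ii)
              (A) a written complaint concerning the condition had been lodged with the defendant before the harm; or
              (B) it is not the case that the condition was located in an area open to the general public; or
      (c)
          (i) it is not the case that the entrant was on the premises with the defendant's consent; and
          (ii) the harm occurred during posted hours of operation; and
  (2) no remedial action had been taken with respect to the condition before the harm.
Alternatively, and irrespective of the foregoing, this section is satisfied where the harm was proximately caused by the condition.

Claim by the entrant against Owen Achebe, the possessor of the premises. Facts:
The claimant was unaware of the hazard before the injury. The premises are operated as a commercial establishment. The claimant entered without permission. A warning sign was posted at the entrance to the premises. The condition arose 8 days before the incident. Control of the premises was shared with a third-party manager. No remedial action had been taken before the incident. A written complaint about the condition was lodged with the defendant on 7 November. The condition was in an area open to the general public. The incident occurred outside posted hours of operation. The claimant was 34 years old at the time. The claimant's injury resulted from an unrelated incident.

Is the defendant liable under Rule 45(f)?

(A) not (commercial use) — not met.
(B) no assumed risk — holds.
(i) = F OR T = true.
(ii) exclusive control — not met.
(a) = T AND F = false.
(A) entrant a minor — fails.
(B) condition ≥10 days old — not met.
(C) no signage posted — not satisfied.
So (i) is not satisfied (F OR F OR F).
(A) complaint lodged — satisfied.
(B) not (public area) — not met.
(ii): T OR F → true.
So (b) is not satisfied (F AND T).
(i) not (consent to enter) — satisfied.
(ii) during posted hours — fails.
So (c) is not satisfied (T AND F).
So (1) is not satisfied (F OR F OR F).
(2) no remedial action — holds.
Overall = F AND T = false.
Exception (proximate cause) — not satisfied.
Result: main false OR exception false → false.

No — not liable.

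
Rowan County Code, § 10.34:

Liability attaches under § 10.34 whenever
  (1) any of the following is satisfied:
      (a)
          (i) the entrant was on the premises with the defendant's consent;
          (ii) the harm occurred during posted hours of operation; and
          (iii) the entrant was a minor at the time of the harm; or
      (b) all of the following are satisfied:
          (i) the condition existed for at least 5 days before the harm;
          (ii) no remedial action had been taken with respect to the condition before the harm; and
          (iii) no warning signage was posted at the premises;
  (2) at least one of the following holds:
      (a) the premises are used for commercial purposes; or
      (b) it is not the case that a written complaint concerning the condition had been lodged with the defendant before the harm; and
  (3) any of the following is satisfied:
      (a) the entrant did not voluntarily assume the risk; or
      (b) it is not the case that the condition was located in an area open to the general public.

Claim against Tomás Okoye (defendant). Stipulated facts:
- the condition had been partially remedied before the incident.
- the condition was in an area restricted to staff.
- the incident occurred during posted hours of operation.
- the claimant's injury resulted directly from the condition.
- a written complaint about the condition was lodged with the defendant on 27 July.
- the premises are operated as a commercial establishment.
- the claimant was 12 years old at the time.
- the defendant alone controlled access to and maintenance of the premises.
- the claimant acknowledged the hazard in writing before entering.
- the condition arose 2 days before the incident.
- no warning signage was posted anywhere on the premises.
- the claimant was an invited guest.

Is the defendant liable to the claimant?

Yes — liable.

(i) consent to enter — holds.
(ii) during posted hours — met.
(iii) entrant a minor — holds.
(a) = T AND T AND T = true.
(i) condition ≥5 days old — fails.
(ii) no remedial action — not met.
(iii) no signage posted — met.
So (b) is not satisfied (F AND F AND T).
(1): T OR F → true.
(a) commercial use — met.
(b) not (complaint lodged) — not satisfied.
(2): T OR F → true.
(a) no assumed risk — not met.
(b) not (public area) — met.
(3) = F OR T = true.
Overall = T AND T AND T = true.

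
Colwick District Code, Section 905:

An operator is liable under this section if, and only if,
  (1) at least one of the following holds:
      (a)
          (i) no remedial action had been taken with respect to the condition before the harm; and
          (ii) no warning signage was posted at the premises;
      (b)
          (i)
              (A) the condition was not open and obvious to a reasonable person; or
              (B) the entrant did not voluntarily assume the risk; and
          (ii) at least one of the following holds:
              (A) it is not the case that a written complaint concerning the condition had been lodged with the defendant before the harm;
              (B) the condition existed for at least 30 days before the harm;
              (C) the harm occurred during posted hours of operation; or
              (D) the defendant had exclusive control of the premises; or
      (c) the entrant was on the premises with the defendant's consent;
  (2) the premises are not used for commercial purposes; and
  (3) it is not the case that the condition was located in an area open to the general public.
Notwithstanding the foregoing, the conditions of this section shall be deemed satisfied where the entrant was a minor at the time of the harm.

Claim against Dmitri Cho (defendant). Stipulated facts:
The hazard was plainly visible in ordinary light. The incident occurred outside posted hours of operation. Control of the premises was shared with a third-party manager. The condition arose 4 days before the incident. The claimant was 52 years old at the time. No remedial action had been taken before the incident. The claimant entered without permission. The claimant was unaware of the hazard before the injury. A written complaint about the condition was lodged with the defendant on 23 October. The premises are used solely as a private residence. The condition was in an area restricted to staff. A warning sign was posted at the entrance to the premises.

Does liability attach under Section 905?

(i) no remedial action — satisfied.
(ii) no signage posted — not met.
(a) = T AND F = false.
(A) not open/obvious — not met.
(B) no assumed risk — satisfied.
So (i) is satisfied (F OR T).
(A) not (complaint lodged) — fails.
(B) condition ≥30 days old — fails.
(C) during posted hours — not satisfied.
(D) exclusive control — not met.
(ii): F OR F OR F OR F → false.
(b) = T AND F = false.
(c) consent to enter — not met.
(1) = F OR F OR F = false.
(2) not (commercial use) — satisfied.
(3) not (public area) — met.
So Overall is not satisfied (F AND T AND T).
Exception (entrant a minor) — not satisfied.
Result: main false OR exception false → false.

No — not liable.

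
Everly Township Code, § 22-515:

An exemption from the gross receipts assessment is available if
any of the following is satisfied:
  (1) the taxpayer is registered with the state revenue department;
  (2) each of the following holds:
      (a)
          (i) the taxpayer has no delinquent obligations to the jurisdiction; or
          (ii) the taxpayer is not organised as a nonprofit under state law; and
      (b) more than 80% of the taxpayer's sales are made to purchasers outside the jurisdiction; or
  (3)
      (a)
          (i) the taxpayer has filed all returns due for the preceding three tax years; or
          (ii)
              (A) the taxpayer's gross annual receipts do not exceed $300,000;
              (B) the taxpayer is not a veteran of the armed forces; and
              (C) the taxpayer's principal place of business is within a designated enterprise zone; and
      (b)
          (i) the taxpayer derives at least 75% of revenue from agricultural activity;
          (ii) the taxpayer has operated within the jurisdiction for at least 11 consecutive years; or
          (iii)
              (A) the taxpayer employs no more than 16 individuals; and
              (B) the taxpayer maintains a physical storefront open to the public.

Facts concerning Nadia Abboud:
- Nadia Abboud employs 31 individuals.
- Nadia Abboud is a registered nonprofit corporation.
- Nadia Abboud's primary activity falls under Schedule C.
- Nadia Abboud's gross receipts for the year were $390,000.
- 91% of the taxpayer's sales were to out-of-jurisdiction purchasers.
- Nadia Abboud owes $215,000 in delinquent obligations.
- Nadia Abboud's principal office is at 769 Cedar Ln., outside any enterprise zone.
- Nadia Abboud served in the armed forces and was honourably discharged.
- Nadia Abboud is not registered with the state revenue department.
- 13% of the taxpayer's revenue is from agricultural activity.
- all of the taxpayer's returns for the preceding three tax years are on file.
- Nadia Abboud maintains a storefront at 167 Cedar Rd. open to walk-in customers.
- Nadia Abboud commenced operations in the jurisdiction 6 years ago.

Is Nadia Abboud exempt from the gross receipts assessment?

No — not exempt.

(1) state-registered — fails.
(i) no delinquency — fails.
(ii) not (nonprofit) — not met.
So (a) is not satisfied (F OR F).
(b) >80% out-of-jur. sales — holds.
So (2) is not satisfied (F AND T).
(i) returns current — holds.
(A) receipts ≤ $300,000 — fails.
(B) not (veteran) — not satisfied.
(C) in enterprise zone — not met.
So (ii) is not satisfied (F AND F AND F).
(a) = T OR F = true.
(i) ≥75% agricultural — not satisfied.
(ii) ≥ 11 yrs in jurisdiction — not satisfied.
(A) ≤ 16 employees — not satisfied.
(B) has storefront — satisfied.
So (iii) is not satisfied (F AND T).
So (b) is not satisfied (F OR F OR F).
(3) = T AND F = false.
Overall = F OR F OR F = false.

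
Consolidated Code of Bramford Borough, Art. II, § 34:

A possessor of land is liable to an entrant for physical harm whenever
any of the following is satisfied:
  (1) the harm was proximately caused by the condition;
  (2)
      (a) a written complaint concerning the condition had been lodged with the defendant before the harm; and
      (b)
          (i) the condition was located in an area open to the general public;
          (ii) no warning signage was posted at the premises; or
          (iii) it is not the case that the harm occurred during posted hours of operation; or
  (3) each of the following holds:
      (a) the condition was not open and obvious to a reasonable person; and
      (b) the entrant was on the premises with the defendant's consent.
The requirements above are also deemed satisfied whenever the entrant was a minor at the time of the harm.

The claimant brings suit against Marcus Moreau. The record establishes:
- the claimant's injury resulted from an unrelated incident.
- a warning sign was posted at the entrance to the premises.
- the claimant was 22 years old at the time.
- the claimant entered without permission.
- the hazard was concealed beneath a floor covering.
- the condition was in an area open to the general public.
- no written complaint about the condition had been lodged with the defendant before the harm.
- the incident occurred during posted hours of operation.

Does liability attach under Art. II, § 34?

No — not liable.

(1) proximate cause — fails.
(a) complaint lodged — fails.
(i) public area — holds.
(ii) no signage posted — fails.
(iii) not (during posted hours) — not satisfied.
(b): T OR F OR F → true.
(2): F AND T → false.
(a) not open/obvious — met.
(b) consent to enter — not satisfied.
(3) = T AND F = false.
Overall: F OR F OR F → false.
Exception (entrant a minor) — not satisfied.
Result: main false OR exception false → false.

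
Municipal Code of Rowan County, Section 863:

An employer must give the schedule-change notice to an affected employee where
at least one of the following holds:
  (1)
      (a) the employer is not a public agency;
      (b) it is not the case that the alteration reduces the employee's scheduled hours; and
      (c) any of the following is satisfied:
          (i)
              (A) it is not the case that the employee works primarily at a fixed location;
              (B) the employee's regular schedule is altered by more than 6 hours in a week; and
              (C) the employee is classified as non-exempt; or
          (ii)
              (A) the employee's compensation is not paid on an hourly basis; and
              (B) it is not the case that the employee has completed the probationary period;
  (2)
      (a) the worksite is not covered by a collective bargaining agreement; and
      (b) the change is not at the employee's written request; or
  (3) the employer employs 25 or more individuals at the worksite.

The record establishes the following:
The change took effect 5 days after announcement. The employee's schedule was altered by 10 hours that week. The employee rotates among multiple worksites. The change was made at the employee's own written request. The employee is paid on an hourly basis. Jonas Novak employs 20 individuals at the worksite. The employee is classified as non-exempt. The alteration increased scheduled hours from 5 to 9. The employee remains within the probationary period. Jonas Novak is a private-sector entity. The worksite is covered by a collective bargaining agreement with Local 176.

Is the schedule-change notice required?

(a) not (public agency) — met.
(b) not (hours reduced) — satisfied.
(A) not (fixed location) — met.
(B) schedule shift > 6h — holds.
(C) non-exempt — holds.
So (i) is satisfied (T AND T AND T).
(A) not (hourly-paid) — not satisfied.
(B) not (past probation) — holds.
(ii): F AND T → false.
So (c) is satisfied (T OR F).
(1): T AND T AND T → true.
(a) no CBA — not satisfied.
(b) not employee-requested — not met.
(2): F AND F → false.
(3) ≥ 25 at site — not satisfied.
So Overall is satisfied (T OR F OR F).

Yes — required.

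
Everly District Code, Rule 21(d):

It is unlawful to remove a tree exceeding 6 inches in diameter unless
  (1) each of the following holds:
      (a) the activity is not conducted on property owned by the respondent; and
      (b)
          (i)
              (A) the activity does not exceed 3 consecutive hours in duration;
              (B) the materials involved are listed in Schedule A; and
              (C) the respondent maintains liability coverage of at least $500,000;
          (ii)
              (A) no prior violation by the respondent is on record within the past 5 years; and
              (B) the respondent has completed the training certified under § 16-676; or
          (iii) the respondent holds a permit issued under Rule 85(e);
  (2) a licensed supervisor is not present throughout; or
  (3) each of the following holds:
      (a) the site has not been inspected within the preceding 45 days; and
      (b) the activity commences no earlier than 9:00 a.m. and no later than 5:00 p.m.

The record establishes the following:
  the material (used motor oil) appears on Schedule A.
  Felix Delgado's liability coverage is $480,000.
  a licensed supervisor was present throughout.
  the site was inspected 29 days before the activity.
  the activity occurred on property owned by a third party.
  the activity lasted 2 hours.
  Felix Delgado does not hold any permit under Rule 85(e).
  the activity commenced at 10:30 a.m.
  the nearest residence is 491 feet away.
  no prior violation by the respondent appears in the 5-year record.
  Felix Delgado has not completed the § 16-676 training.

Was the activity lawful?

(a) not (own property) — holds.
(A) ≤ 3 hrs duration — satisfied.
(B) Schedule A material — holds.
(C) coverage ≥ $500,000 — not satisfied.
(i): T AND T AND F → false.
(A) no prior violation — met.
(B) training certified — not satisfied.
So (ii) is not satisfied (T AND F).
(iii) holds permit — not met.
(b): F OR F OR F → false.
(1) = T AND F = false.
(2) not (supervisor present) — not satisfied.
(a) not (site inspected) — not satisfied.
(b) start within hours — met.
(3) = F AND T = false.
Overall = F OR F OR F = false.

No — unlawful.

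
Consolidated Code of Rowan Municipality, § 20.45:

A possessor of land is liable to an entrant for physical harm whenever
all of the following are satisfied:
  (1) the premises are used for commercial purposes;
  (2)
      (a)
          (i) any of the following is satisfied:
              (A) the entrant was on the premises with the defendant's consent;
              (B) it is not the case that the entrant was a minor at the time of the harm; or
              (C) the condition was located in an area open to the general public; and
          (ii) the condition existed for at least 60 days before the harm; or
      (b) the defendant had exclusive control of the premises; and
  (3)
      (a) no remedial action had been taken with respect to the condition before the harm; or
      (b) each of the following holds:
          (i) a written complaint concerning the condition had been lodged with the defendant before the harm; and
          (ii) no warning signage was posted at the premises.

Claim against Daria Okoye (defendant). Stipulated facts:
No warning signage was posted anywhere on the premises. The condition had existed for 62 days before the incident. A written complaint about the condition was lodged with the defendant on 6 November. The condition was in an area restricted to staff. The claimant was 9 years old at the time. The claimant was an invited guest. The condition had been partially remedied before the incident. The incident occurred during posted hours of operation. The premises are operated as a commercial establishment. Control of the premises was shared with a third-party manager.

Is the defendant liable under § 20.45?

(1) commercial use — satisfied.
(A) consent to enter — holds.
(B) not (entrant a minor) — fails.
(C) public area — not satisfied.
(i) = T OR F OR F = true.
(ii) condition ≥60 days old — satisfied.
So (a) is satisfied (T AND T).
(b) exclusive control — fails.
(2): T OR F → true.
(a) no remedial action — fails.
(i) complaint lodged — satisfied.
(ii) no signage posted — met.
(b) = T AND T = true.
(3): F OR T → true.
So Overall is satisfied (T AND T AND T).

Yes — liable.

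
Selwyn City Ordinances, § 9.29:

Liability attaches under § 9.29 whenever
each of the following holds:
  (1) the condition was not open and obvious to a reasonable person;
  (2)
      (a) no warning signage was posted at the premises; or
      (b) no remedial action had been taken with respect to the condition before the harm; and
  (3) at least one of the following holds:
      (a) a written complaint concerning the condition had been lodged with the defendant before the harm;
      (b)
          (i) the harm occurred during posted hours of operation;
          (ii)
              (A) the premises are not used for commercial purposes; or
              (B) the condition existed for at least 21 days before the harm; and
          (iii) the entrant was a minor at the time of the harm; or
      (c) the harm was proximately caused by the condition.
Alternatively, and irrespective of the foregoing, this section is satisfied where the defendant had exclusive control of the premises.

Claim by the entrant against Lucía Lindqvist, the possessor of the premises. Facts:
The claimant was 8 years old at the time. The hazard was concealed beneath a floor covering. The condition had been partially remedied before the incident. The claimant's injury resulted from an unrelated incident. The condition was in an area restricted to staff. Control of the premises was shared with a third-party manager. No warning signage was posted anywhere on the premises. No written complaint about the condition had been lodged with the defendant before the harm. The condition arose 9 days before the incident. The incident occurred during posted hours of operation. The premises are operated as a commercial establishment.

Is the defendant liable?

No — not liable.

(1) not open/obvious — satisfied.
(a) no signage posted — met.
(b) no remedial action — not met.
(2): T OR F → true.
(a) complaint lodged — fails.
(i) during posted hours — satisfied.
(A) not (commercial use) — not met.
(B) condition ≥21 days old — not satisfied.
So (ii) is not satisfied (F OR F).
(iii) entrant a minor — met.
So (b) is not satisfied (T AND F AND T).
(c) proximate cause — not met.
So (3) is not satisfied (F OR F OR F).
Overall: T AND T AND F → false.
Exception (exclusive control) — not satisfied.
Result: main false OR exception false → false.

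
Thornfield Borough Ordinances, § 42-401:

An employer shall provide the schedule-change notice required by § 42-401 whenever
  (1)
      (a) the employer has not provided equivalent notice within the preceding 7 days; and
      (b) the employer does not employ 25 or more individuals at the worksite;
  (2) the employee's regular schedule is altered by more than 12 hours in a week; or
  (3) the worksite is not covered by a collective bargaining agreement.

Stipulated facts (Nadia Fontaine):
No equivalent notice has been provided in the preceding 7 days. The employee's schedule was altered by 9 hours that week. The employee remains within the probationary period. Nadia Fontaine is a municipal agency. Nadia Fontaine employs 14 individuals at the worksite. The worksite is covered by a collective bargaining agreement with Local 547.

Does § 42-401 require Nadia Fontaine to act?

Yes — required.

(a) no recent notice — met.
(b) not (≥ 25 at site) — satisfied.
So (1) is satisfied (T AND T).
(2) schedule shift > 12h — fails.
(3) no CBA — fails.
Overall = T OR F OR F = true.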